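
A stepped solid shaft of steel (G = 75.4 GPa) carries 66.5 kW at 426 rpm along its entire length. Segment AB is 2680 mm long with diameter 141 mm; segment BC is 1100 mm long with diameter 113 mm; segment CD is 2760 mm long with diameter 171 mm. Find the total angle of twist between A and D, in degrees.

ω = 2π·426/60 = 44.61 rad/s, so T = P/ω = 66.5×10³ / 44.61 = 1491 N·m.
J_AB = π(0.141)⁴/32 = 3.88×10^-5 m⁴; J_BC = π(0.113)⁴/32 = 1.60×10^-5 m⁴; J_CD = π(0.171)⁴/32 = 8.39×10^-5 m⁴.
θ = (T/G)·Σ L_i/J_i = (1491/75.4×10⁹)·(2.68/3.88×10^-5 + 1.10/1.60×10^-5 + 2.76/8.39×10^-5) = 3.374×10^-3 rad.

0.193°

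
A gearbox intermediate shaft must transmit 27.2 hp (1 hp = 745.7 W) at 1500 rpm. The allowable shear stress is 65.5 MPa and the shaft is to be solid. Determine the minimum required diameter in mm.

21.6 mm

ω = 2π·1500/60 = 157.1 rad/s, so T = P/ω = 27.2×745.7 / 157.1 = 129.1 N·m.
For a solid shaft τ_max = 16T/(πd³), so d = (16T/(π τ_allow))^(1/3) = (16·129.1/(π·6.55×10^7))^(1/3) = 0.02157 m.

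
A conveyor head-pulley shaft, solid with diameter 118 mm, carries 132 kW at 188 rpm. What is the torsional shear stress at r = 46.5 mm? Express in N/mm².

ω = 2π·188/60 = 19.69 rad/s, so T = P/ω = 132×10³ / 19.69 = 6705 N·m.
J = πd⁴/32 = π(0.118)⁴/32 = 1.903×10^-5 m⁴.
Shear stress varies linearly with radius: τ = T·r/J = 6705 × 0.0465 / 1.903×10^-5 = 1.638×10^7 Pa.

16.4 N/mm²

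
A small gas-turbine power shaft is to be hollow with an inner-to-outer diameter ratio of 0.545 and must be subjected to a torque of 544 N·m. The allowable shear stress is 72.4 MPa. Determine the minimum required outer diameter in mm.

34.8 mm

For a hollow shaft with d_i/d_o = 0.545: τ_max = 16T/(π d_o³ (1−k⁴)), so d_o = [16T/(π τ_allow (1−k⁴))]^(1/3) = [16·544.0/(π·7.24×10^7·0.9118)]^(1/3) = 0.03475 m.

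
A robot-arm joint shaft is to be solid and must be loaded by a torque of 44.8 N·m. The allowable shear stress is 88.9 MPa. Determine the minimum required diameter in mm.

13.7 mm

For a solid shaft τ_max = 16T/(πd³), so d = (16T/(π τ_allow))^(1/3) = (16·44.80/(π·8.89×10^7))^(1/3) = 0.01369 m.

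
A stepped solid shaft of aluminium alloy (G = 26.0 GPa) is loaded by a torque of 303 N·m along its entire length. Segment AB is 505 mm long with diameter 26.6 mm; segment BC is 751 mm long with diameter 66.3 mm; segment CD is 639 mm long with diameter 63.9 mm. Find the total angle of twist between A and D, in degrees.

7.39°

J_AB = π(0.0266)⁴/32 = 4.92×10^-8 m⁴; J_BC = π(0.0663)⁴/32 = 1.90×10^-6 m⁴; J_CD = π(0.0639)⁴/32 = 1.64×10^-6 m⁴.
θ = (T/G)·Σ L_i/J_i = (303.0/26.0×10⁹)·(0.505/4.92×10^-8 + 0.751/1.90×10^-6 + 0.639/1.64×10^-6) = 0.1289 rad.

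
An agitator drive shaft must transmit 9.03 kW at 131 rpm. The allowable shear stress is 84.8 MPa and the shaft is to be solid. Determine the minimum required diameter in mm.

ω = 2π·131/60 = 13.72 rad/s, so T = P/ω = 9.03×10³ / 13.72 = 658.2 N·m.
For a solid shaft τ_max = 16T/(πd³), so d = (16T/(π τ_allow))^(1/3) = (16·658.2/(π·8.48×10^7))^(1/3) = 0.03407 m.

34.1 mm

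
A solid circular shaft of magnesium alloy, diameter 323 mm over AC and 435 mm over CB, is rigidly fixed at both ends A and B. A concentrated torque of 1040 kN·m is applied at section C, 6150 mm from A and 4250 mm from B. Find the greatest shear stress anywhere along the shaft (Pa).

Compatibility: T_A·a/J_AC = T_B·b/J_CB with T_A + T_B = T₀.
J_AC = 1.07×10^-3 m⁴, J_CB = 3.52×10^-3 m⁴, so T_A = T₀·(J_AC/a)/((J_AC/a)+(J_CB/b)) = 180500 N·m, T_B = 859500 N·m.
τ in each portion: τ_AC = 2.73×10^7 Pa, τ_CB = 5.32×10^7 Pa; maximum is in CB.
τ_max = T_CB·r/J = 859500·0.217/3.52×10^-3 = 5.318×10^7 Pa.

5.32e7 Pa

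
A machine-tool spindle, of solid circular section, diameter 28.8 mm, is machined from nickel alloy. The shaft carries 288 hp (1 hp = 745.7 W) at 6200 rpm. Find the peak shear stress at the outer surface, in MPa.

ω = 2π·6200/60 = 649.3 rad/s, so T = P/ω = 288×745.7 / 649.3 = 330.8 N·m.
J = πd⁴/32 = π(0.0288)⁴/32 = 6.754×10^-8 m⁴.
τ_max = T·r/J = 330.8 × 0.0144 / 6.754×10^-8 = 7.052×10^7 Pa.

70.5 MPa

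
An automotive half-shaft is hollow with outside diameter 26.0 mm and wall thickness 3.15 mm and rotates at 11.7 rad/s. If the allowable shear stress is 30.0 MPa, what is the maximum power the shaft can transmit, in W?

J = π(d_o⁴ − d_i⁴)/32 = π(0.0260⁴ − 0.0197⁴)/32 = 3.008×10^-8 m⁴.
T_max = τ_allow·J/r = 3.00×10^7 × 3.008×10^-8 / 0.0130 = 69.41 N·m.
ω = 11.7 rad/s, so P_max = T_max·ω = 812.1 W.

812 W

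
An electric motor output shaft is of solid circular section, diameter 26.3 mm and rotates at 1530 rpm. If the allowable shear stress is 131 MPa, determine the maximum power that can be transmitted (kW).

75.0 kW

J = πd⁴/32 = π(0.0263)⁴/32 = 4.697×10^-8 m⁴.
T_max = τ_allow·J/r = 1.31×10^8 × 4.697×10^-8 / 0.0132 = 467.9 N·m.
ω = 2π·1530/60 = 160.2 rad/s, so P_max = T_max·ω = 7.497×10^4 W.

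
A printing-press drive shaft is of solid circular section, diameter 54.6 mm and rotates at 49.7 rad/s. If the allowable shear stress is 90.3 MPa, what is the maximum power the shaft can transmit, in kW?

143 kW

J = πd⁴/32 = π(0.0546)⁴/32 = 8.725×10^-7 m⁴.
T_max = τ_allow·J/r = 9.03×10^7 × 8.725×10^-7 / 0.0273 = 2886 N·m.
ω = 49.7 rad/s, so P_max = T_max·ω = 1.434×10^5 W.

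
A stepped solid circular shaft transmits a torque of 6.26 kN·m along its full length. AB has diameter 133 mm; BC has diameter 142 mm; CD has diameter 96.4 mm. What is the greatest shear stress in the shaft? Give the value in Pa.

Under the same torque, τ_max = 16T/(πd³) is largest where d is smallest — segment CD (d = 96.4 mm).
τ_max = 16·6260/(π·(0.0964)³) = 3.559×10^7 Pa.

3.56e7 Pa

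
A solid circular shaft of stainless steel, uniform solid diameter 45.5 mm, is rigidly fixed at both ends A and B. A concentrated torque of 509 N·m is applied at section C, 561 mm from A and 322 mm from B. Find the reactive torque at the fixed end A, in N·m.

With uniform GJ and both ends fixed, compatibility θ_AC = θ_CB gives T_A·a = T_B·b, together with T_A + T_B = T₀.
T_A = T₀·b/(a+b) = 509.0·322/883.0 = 185.6 N·m; T_B = 323.4 N·m.

186 N·m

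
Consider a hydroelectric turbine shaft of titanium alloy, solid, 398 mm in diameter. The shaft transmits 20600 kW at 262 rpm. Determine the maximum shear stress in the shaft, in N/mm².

60.7 N/mm²

ω = 2π·262/60 = 27.44 rad/s, so T = P/ω = 20600×10³ / 27.44 = 750800 N·m.
J = πd⁴/32 = π(0.398)⁴/32 = 2.463×10^-3 m⁴.
τ_max = T·r/J = 750800 × 0.199 / 2.463×10^-3 = 6.065×10^7 Pa.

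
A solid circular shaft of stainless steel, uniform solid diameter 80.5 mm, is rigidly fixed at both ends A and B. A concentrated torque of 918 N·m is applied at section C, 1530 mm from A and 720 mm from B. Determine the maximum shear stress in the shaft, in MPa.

With uniform GJ and both ends fixed, compatibility θ_AC = θ_CB gives T_A·a = T_B·b, together with T_A + T_B = T₀.
T_A = T₀·b/(a+b) = 918.0·720/2250 = 293.8 N·m; T_B = 624.2 N·m.
τ in each portion: τ_AC = 2.87×10^6 Pa, τ_CB = 6.09×10^6 Pa; maximum is in CB.
τ_max = T_CB·r/J = 624.2·0.0403/4.12×10^-6 = 6.094×10^6 Pa.

6.09 MPa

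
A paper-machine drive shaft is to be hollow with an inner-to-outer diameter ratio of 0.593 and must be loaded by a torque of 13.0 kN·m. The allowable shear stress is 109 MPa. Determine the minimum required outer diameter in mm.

For a hollow shaft with d_i/d_o = 0.593: τ_max = 16T/(π d_o³ (1−k⁴)), so d_o = [16T/(π τ_allow (1−k⁴))]^(1/3) = [16·13000/(π·1.09×10^8·0.8763)]^(1/3) = 0.08850 m.

88.5 mm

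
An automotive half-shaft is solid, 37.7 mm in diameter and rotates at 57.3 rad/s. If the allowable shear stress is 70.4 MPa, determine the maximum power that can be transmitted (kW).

42.4 kW

J = πd⁴/32 = π(0.0377)⁴/32 = 1.983×10^-7 m⁴.
T_max = τ_allow·J/r = 7.04×10^7 × 1.983×10^-7 / 0.0189 = 740.7 N·m.
ω = 57.3 rad/s, so P_max = T_max·ω = 4.244×10^4 W.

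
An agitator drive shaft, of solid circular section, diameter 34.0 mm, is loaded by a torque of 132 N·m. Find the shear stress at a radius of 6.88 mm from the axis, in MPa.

J = πd⁴/32 = π(0.0340)⁴/32 = 1.312×10^-7 m⁴.
Shear stress varies linearly with radius: τ = T·r/J = 132.0 × 0.00688 / 1.312×10^-7 = 6.922×10^6 Pa.

6.92 MPa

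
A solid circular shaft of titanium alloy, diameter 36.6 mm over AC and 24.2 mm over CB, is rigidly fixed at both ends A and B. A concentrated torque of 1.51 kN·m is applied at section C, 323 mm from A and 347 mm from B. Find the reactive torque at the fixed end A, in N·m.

Compatibility: T_A·a/J_AC = T_B·b/J_CB with T_A + T_B = T₀.
J_AC = 1.76×10^-7 m⁴, J_CB = 3.37×10^-8 m⁴, so T_A = T₀·(J_AC/a)/((J_AC/a)+(J_CB/b)) = 1282 N·m, T_B = 228.1 N·m.

1280 N·m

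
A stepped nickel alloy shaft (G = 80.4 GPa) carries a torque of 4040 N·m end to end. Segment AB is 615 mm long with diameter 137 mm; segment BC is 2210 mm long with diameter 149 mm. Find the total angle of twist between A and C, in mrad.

3.19 mrad

J_AB = π(0.137)⁴/32 = 3.46×10^-5 m⁴; J_BC = π(0.149)⁴/32 = 4.84×10^-5 m⁴.
θ = (T/G)·Σ L_i/J_i = (4040/80.4×10⁹)·(0.615/3.46×10^-5 + 2.21/4.84×10^-5) = 3.188×10^-3 rad.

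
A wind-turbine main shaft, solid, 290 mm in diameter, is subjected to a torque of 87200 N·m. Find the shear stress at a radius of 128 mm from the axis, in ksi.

2.33 ksi

J = πd⁴/32 = π(0.290)⁴/32 = 6.944×10^-4 m⁴.
Shear stress varies linearly with radius: τ = T·r/J = 87200 × 0.128 / 6.944×10^-4 = 1.607×10^7 Pa.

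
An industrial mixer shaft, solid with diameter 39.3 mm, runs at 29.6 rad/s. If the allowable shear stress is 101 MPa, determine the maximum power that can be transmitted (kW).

35.6 kW

J = πd⁴/32 = π(0.0393)⁴/32 = 2.342×10^-7 m⁴.
T_max = τ_allow·J/r = 1.01×10^8 × 2.342×10^-7 / 0.0196 = 1204 N·m.
ω = 29.6 rad/s, so P_max = T_max·ω = 3.563×10^4 W.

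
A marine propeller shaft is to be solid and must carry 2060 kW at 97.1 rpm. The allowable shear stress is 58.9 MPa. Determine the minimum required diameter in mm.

ω = 2π·97.1/60 = 10.17 rad/s, so T = P/ω = 2060×10³ / 10.17 = 202600 N·m.
For a solid shaft τ_max = 16T/(πd³), so d = (16T/(π τ_allow))^(1/3) = (16·202600/(π·5.89×10^7))^(1/3) = 0.2597 m.

260 mm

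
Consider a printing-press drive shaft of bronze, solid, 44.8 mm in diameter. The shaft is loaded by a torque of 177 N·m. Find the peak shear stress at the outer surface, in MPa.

J = πd⁴/32 = π(0.0448)⁴/32 = 3.955×10^-7 m⁴.
τ_max = T·r/J = 177.0 × 0.0224 / 3.955×10^-7 = 1.003×10^7 Pa.

10.0 MPa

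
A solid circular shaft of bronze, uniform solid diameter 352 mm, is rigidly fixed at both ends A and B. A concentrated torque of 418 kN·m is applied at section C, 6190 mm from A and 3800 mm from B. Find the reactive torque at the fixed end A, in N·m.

With uniform GJ and both ends fixed, compatibility θ_AC = θ_CB gives T_A·a = T_B·b, together with T_A + T_B = T₀.
T_A = T₀·b/(a+b) = 418000·3800/9990 = 159000 N·m; T_B = 259000 N·m.

159000 N·m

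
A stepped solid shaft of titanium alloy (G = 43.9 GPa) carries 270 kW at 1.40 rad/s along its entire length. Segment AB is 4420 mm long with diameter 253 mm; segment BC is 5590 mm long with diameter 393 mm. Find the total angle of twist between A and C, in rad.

ω = 1.40 rad/s, so T = P/ω = 270×10³ / 1.400 = 192900 N·m.
J_AB = π(0.253)⁴/32 = 4.02×10^-4 m⁴; J_BC = π(0.393)⁴/32 = 2.34×10^-3 m⁴.
θ = (T/G)·Σ L_i/J_i = (192900/43.9×10⁹)·(4.42/4.02×10^-4 + 5.59/2.34×10^-3) = 0.05876 rad.

0.0588 rad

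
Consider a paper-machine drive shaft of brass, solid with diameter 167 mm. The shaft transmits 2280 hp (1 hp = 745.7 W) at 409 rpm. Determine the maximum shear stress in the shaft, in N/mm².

43.4 N/mm²

ω = 2π·409/60 = 42.83 rad/s, so T = P/ω = 2280×745.7 / 42.83 = 39700 N·m.
J = πd⁴/32 = π(0.167)⁴/32 = 7.636×10^-5 m⁴.
τ_max = T·r/J = 39700 × 0.0835 / 7.636×10^-5 = 4.341×10^7 Pa.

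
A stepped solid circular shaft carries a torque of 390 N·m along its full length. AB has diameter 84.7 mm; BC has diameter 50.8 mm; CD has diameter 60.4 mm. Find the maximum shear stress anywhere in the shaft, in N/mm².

Under the same torque, τ_max = 16T/(πd³) is largest where d is smallest — segment BC (d = 50.8 mm).
τ_max = 16·390.0/(π·(0.0508)³) = 1.515×10^7 Pa.

15.2 N/mm²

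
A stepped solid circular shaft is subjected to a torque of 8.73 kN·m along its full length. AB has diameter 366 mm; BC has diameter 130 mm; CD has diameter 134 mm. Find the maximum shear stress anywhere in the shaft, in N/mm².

20.2 N/mm²

Under the same torque, τ_max = 16T/(πd³) is largest where d is smallest — segment BC (d = 130 mm).
τ_max = 16·8730/(π·(0.130)³) = 2.024×10^7 Pa.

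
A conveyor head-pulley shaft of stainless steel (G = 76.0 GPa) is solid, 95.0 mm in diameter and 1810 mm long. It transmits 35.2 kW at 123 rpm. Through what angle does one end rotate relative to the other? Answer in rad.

ω = 2π·123/60 = 12.88 rad/s, so T = P/ω = 35.2×10³ / 12.88 = 2733 N·m.
J = πd⁴/32 = π(0.0950)⁴/32 = 7.996×10^-6 m⁴.
θ = T·L/(G·J) = 2733 × 1.81 / (76.0×10⁹ × 7.996×10^-6) = 8.139×10^-3 rad.

0.00814 rad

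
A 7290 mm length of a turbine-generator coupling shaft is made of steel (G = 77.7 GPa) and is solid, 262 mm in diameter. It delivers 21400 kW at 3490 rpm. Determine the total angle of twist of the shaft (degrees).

0.680°

ω = 2π·3490/60 = 365.5 rad/s, so T = P/ω = 21400×10³ / 365.5 = 58550 N·m.
J = πd⁴/32 = π(0.262)⁴/32 = 4.626×10^-4 m⁴.
θ = T·L/(G·J) = 58550 × 7.29 / (77.7×10⁹ × 4.626×10^-4) = 0.01188 rad.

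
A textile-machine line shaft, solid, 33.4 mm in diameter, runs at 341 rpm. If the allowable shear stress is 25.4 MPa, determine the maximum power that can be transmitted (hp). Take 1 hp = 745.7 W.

8.90 hp

J = πd⁴/32 = π(0.0334)⁴/32 = 1.222×10^-7 m⁴.
T_max = τ_allow·J/r = 2.54×10^7 × 1.222×10^-7 / 0.0167 = 185.8 N·m.
ω = 2π·341/60 = 35.71 rad/s, so P_max = T_max·ω = 6636 W.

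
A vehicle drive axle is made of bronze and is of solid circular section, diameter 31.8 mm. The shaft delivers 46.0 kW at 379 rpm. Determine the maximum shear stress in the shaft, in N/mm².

184 N/mm²

ω = 2π·379/60 = 39.69 rad/s, so T = P/ω = 46.0×10³ / 39.69 = 1159 N·m.
J = πd⁴/32 = π(0.0318)⁴/32 = 1.004×10^-7 m⁴.
τ_max = T·r/J = 1159 × 0.0159 / 1.004×10^-7 = 1.836×10^8 Pa.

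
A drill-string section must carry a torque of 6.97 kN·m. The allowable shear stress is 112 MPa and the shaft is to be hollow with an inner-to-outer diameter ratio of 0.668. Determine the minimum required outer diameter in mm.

For a hollow shaft with d_i/d_o = 0.668: τ_max = 16T/(π d_o³ (1−k⁴)), so d_o = [16T/(π τ_allow (1−k⁴))]^(1/3) = [16·6970/(π·1.12×10^8·0.8009)]^(1/3) = 0.07342 m.

73.4 mm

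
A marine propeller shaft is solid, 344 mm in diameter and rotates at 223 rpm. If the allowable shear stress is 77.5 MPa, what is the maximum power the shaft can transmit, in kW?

J = πd⁴/32 = π(0.344)⁴/32 = 1.375×10^-3 m⁴.
T_max = τ_allow·J/r = 7.75×10^7 × 1.375×10^-3 / 0.172 = 619500 N·m.
ω = 2π·223/60 = 23.35 rad/s, so P_max = T_max·ω = 1.447×10^7 W.

14500 kW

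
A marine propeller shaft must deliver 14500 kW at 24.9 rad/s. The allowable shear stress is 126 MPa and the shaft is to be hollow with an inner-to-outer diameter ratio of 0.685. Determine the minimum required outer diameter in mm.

ω = 24.9 rad/s, so T = P/ω = 14500×10³ / 24.90 = 582300 N·m.
For a hollow shaft with d_i/d_o = 0.685: τ_max = 16T/(π d_o³ (1−k⁴)), so d_o = [16T/(π τ_allow (1−k⁴))]^(1/3) = [16·582300/(π·1.26×10^8·0.7798)]^(1/3) = 0.3114 m.

311 mm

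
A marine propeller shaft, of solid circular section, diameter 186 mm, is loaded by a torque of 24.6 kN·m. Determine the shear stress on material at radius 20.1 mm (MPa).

4.21 MPa

J = πd⁴/32 = π(0.186)⁴/32 = 1.175×10^-4 m⁴.
Shear stress varies linearly with radius: τ = T·r/J = 24600 × 0.0201 / 1.175×10^-4 = 4.208×10^6 Pa.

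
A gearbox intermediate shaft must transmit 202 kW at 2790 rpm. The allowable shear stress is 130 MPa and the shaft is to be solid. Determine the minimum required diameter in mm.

30.0 mm

ω = 2π·2790/60 = 292.2 rad/s, so T = P/ω = 202×10³ / 292.2 = 691.4 N·m.
For a solid shaft τ_max = 16T/(πd³), so d = (16T/(π τ_allow))^(1/3) = (16·691.4/(π·1.30×10^8))^(1/3) = 0.03003 m.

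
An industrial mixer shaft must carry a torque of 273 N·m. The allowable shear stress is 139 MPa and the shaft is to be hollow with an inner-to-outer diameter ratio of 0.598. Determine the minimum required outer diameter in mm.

22.6 mm

For a hollow shaft with d_i/d_o = 0.598: τ_max = 16T/(π d_o³ (1−k⁴)), so d_o = [16T/(π τ_allow (1−k⁴))]^(1/3) = [16·273.0/(π·1.39×10^8·0.8721)]^(1/3) = 0.02255 m.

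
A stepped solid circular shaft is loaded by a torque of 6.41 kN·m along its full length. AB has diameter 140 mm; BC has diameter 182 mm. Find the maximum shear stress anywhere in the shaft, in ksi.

1.73 ksi

Under the same torque, τ_max = 16T/(πd³) is largest where d is smallest — segment AB (d = 140 mm).
τ_max = 16·6410/(π·(0.140)³) = 1.190×10^7 Pa.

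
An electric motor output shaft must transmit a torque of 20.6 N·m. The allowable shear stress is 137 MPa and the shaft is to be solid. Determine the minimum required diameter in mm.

9.15 mm

For a solid shaft τ_max = 16T/(πd³), so d = (16T/(π τ_allow))^(1/3) = (16·20.60/(π·1.37×10^8))^(1/3) = 0.009149 m.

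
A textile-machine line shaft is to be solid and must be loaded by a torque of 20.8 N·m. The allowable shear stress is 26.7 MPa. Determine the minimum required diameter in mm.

For a solid shaft τ_max = 16T/(πd³), so d = (16T/(π τ_allow))^(1/3) = (16·20.80/(π·2.67×10^7))^(1/3) = 0.01583 m.

15.8 mm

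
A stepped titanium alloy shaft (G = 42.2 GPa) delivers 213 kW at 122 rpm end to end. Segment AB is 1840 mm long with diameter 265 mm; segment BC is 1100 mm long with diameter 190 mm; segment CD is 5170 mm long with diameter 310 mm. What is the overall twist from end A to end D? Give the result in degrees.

0.410°

ω = 2π·122/60 = 12.78 rad/s, so T = P/ω = 213×10³ / 12.78 = 16670 N·m.
J_AB = π(0.265)⁴/32 = 4.84×10^-4 m⁴; J_BC = π(0.190)⁴/32 = 1.28×10^-4 m⁴; J_CD = π(0.310)⁴/32 = 9.07×10^-4 m⁴.
θ = (T/G)·Σ L_i/J_i = (16670/42.2×10⁹)·(1.84/4.84×10^-4 + 1.10/1.28×10^-4 + 5.17/9.07×10^-4) = 7.151×10^-3 rad.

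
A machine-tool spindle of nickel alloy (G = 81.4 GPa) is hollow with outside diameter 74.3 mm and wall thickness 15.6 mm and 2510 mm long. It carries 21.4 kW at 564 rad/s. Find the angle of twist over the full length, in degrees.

0.0253°

ω = 564 rad/s, so T = P/ω = 21.4×10³ / 564.0 = 37.94 N·m.
J = π(d_o⁴ − d_i⁴)/32 = π(0.0743⁴ − 0.0431⁴)/32 = 2.653×10^-6 m⁴.
θ = T·L/(G·J) = 37.94 × 2.51 / (81.4×10⁹ × 2.653×10^-6) = 4.410×10^-4 rad.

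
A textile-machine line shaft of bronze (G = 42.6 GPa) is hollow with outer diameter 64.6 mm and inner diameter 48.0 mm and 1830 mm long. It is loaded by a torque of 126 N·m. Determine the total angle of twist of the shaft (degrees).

0.261°

J = π(d_o⁴ − d_i⁴)/32 = π(0.0646⁴ − 0.0480⁴)/32 = 1.189×10^-6 m⁴.
θ = T·L/(G·J) = 126.0 × 1.83 / (42.6×10⁹ × 1.189×10^-6) = 4.554×10^-3 rad.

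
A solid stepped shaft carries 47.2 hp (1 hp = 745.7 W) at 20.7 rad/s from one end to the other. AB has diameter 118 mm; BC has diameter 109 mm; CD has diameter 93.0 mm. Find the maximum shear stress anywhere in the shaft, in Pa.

ω = 20.7 rad/s, so T = P/ω = 47.2×745.7 / 20.70 = 1700 N·m.
Under the same torque, τ_max = 16T/(πd³) is largest where d is smallest — segment CD (d = 93.0 mm).
τ_max = 16·1700/(π·(0.0930)³) = 1.077×10^7 Pa.

1.08e7 Pa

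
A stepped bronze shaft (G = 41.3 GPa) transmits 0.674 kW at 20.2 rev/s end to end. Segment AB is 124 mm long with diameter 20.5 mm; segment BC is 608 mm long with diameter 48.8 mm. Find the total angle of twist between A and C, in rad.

ω = 2π·20.2 = 126.9 rad/s, so T = P/ω = 0.674×10³ / 126.9 = 5.310 N·m.
J_AB = π(0.0205)⁴/32 = 1.73×10^-8 m⁴; J_BC = π(0.0488)⁴/32 = 5.57×10^-7 m⁴.
θ = (T/G)·Σ L_i/J_i = (5.310/41.3×10⁹)·(0.124/1.73×10^-8 + 0.608/5.57×10^-7) = 1.060×10^-3 rad.

0.00106 rad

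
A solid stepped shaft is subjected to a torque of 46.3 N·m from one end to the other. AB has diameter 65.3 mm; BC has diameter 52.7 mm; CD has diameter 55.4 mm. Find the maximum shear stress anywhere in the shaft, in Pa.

1.61e6 Pa

Under the same torque, τ_max = 16T/(πd³) is largest where d is smallest — segment BC (d = 52.7 mm).
τ_max = 16·46.30/(π·(0.0527)³) = 1.611×10^6 Pa.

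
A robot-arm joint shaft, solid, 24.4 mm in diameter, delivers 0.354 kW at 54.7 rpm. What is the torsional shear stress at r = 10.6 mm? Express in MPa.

18.8 MPa

ω = 2π·54.7/60 = 5.728 rad/s, so T = P/ω = 0.354×10³ / 5.728 = 61.80 N·m.
J = πd⁴/32 = π(0.0244)⁴/32 = 3.480×10^-8 m⁴.
Shear stress varies linearly with radius: τ = T·r/J = 61.80 × 0.0106 / 3.480×10^-8 = 1.882×10^7 Pa.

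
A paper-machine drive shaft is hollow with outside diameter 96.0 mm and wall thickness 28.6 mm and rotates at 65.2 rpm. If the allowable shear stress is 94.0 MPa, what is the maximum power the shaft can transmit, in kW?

J = π(d_o⁴ − d_i⁴)/32 = π(0.0960⁴ − 0.0388⁴)/32 = 8.116×10^-6 m⁴.
T_max = τ_allow·J/r = 9.40×10^7 × 8.116×10^-6 / 0.0480 = 15890 N·m.
ω = 2π·65.2/60 = 6.828 rad/s, so P_max = T_max·ω = 1.085×10^5 W.

109 kW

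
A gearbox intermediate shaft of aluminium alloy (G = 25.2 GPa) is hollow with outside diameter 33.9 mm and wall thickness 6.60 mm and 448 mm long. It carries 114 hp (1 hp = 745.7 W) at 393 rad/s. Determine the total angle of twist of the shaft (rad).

ω = 393 rad/s, so T = P/ω = 114×745.7 / 393.0 = 216.3 N·m.
J = π(d_o⁴ − d_i⁴)/32 = π(0.0339⁴ − 0.0207⁴)/32 = 1.116×10^-7 m⁴.
θ = T·L/(G·J) = 216.3 × 0.448 / (25.2×10⁹ × 1.116×10^-7) = 0.03445 rad.

0.0344 rad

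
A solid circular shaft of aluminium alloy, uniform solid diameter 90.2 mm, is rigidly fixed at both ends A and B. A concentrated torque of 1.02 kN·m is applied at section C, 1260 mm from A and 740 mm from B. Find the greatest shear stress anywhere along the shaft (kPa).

4460 kPa

With uniform GJ and both ends fixed, compatibility θ_AC = θ_CB gives T_A·a = T_B·b, together with T_A + T_B = T₀.
T_A = T₀·b/(a+b) = 1020·740/2000 = 377.4 N·m; T_B = 642.6 N·m.
τ in each portion: τ_AC = 2.62×10^6 Pa, τ_CB = 4.46×10^6 Pa; maximum is in CB.
τ_max = T_CB·r/J = 642.6·0.0451/6.50×10^-6 = 4.460×10^6 Pa.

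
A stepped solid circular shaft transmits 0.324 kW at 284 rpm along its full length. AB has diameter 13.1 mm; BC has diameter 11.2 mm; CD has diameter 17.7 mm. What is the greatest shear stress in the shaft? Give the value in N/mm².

39.5 N/mm²

ω = 2π·284/60 = 29.74 rad/s, so T = P/ω = 0.324×10³ / 29.74 = 10.89 N·m.
Under the same torque, τ_max = 16T/(πd³) is largest where d is smallest — segment BC (d = 11.2 mm).
τ_max = 16·10.89/(π·(0.0112)³) = 3.949×10^7 Pa.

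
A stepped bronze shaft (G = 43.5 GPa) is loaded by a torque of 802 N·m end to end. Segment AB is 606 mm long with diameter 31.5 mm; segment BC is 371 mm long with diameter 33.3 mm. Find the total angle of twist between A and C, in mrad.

J_AB = π(0.0315)⁴/32 = 9.67×10^-8 m⁴; J_BC = π(0.0333)⁴/32 = 1.21×10^-7 m⁴.
θ = (T/G)·Σ L_i/J_i = (802.0/43.5×10⁹)·(0.606/9.67×10^-8 + 0.371/1.21×10^-7) = 0.1722 rad.

172 mrad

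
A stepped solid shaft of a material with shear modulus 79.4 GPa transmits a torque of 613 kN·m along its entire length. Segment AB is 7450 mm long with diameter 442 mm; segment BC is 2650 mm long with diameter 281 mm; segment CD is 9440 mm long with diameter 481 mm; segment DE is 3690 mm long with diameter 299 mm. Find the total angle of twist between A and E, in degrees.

5.67°

J_AB = π(0.442)⁴/32 = 3.75×10^-3 m⁴; J_BC = π(0.281)⁴/32 = 6.12×10^-4 m⁴; J_CD = π(0.481)⁴/32 = 5.26×10^-3 m⁴; J_DE = π(0.299)⁴/32 = 7.85×10^-4 m⁴.
θ = (T/G)·Σ L_i/J_i = (613000/79.4×10⁹)·(7.45/3.75×10^-3 + 2.65/6.12×10^-4 + 9.44/5.26×10^-3 + 3.69/7.85×10^-4) = 0.09895 rad.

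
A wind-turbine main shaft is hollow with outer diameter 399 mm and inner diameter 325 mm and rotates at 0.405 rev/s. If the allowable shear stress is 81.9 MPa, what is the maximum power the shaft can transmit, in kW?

J = π(d_o⁴ − d_i⁴)/32 = π(0.399⁴ − 0.325⁴)/32 = 1.393×10^-3 m⁴.
T_max = τ_allow·J/r = 8.19×10^7 × 1.393×10^-3 / 0.200 = 571800 N·m.
ω = 2π·0.405 = 2.545 rad/s, so P_max = T_max·ω = 1.455×10^6 W.

1460 kW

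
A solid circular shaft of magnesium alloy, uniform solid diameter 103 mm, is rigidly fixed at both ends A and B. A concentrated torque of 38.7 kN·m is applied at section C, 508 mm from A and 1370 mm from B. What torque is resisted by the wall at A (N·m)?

28200 N·m

With uniform GJ and both ends fixed, compatibility θ_AC = θ_CB gives T_A·a = T_B·b, together with T_A + T_B = T₀.
T_A = T₀·b/(a+b) = 38700·1370/1878 = 28230 N·m; T_B = 10470 N·m.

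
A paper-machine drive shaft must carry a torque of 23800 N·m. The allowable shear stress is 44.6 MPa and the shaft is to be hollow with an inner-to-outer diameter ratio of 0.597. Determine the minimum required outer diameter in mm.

For a hollow shaft with d_i/d_o = 0.597: τ_max = 16T/(π d_o³ (1−k⁴)), so d_o = [16T/(π τ_allow (1−k⁴))]^(1/3) = [16·23800/(π·4.46×10^7·0.8730)]^(1/3) = 0.1460 m.

146 mm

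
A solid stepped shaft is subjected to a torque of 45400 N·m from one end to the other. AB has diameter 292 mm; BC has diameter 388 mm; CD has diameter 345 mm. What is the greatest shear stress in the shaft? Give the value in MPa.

9.29 MPa

Under the same torque, τ_max = 16T/(πd³) is largest where d is smallest — segment AB (d = 292 mm).
τ_max = 16·45400/(π·(0.292)³) = 9.287×10^6 Pa.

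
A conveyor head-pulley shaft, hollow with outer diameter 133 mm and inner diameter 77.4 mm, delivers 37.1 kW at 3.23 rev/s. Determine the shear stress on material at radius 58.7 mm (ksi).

0.572 ksi

ω = 2π·3.23 = 20.29 rad/s, so T = P/ω = 37.1×10³ / 20.29 = 1828 N·m.
J = π(d_o⁴ − d_i⁴)/32 = π(0.133⁴ − 0.0774⁴)/32 = 2.720×10^-5 m⁴.
Shear stress varies linearly with radius: τ = T·r/J = 1828 × 0.0587 / 2.720×10^-5 = 3.946×10^6 Pa.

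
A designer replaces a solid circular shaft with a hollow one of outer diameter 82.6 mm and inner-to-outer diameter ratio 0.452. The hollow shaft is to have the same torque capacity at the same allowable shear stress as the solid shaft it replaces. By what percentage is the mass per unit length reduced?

Equal τ_max and T ⇒ the solid shaft needs d_s³ = d_o³(1−k⁴), so d_s = 82.6·(1−0.452⁴)^(1/3) = 81.43 mm.
Area ratio A_h/A_s = d_o²(1−k²)/d_s² = (1−k²)/(1−k⁴)^(2/3) = 0.8186.
Mass saving = 1 − 0.8186 = 18.1 %.

18.1 %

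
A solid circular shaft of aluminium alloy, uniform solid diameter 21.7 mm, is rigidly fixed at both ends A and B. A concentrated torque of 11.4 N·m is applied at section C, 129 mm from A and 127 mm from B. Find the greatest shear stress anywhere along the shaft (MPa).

With uniform GJ and both ends fixed, compatibility θ_AC = θ_CB gives T_A·a = T_B·b, together with T_A + T_B = T₀.
T_A = T₀·b/(a+b) = 11.40·127/256.0 = 5.655 N·m; T_B = 5.745 N·m.
τ in each portion: τ_AC = 2.82×10^6 Pa, τ_CB = 2.86×10^6 Pa; maximum is in CB.
τ_max = T_CB·r/J = 5.745·0.0109/2.18×10^-8 = 2.863×10^6 Pa.

2.86 MPa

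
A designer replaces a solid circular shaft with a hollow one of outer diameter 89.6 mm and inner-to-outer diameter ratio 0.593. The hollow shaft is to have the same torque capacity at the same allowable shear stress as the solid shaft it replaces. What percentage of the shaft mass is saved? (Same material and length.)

Equal τ_max and T ⇒ the solid shaft needs d_s³ = d_o³(1−k⁴), so d_s = 89.6·(1−0.593⁴)^(1/3) = 85.74 mm.
Area ratio A_h/A_s = d_o²(1−k²)/d_s² = (1−k²)/(1−k⁴)^(2/3) = 0.7080.
Mass saving = 1 − 0.7080 = 29.2 %.

29.2 %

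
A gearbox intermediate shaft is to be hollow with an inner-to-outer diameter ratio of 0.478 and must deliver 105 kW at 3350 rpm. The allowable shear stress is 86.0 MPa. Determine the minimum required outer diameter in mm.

26.5 mm

ω = 2π·3350/60 = 350.8 rad/s, so T = P/ω = 105×10³ / 350.8 = 299.3 N·m.
For a hollow shaft with d_i/d_o = 0.478: τ_max = 16T/(π d_o³ (1−k⁴)), so d_o = [16T/(π τ_allow (1−k⁴))]^(1/3) = [16·299.3/(π·8.60×10^7·0.9478)]^(1/3) = 0.02654 m.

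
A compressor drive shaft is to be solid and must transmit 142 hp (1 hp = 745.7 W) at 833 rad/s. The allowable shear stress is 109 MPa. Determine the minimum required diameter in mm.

ω = 833 rad/s, so T = P/ω = 142×745.7 / 833.0 = 127.1 N·m.
For a solid shaft τ_max = 16T/(πd³), so d = (16T/(π τ_allow))^(1/3) = (16·127.1/(π·1.09×10^8))^(1/3) = 0.01811 m.

18.1 mm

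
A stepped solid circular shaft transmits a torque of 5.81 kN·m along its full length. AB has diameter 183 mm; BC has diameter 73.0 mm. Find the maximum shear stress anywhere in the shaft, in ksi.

11.0 ksi

Under the same torque, τ_max = 16T/(πd³) is largest where d is smallest — segment BC (d = 73.0 mm).
τ_max = 16·5810/(π·(0.0730)³) = 7.606×10^7 Pa.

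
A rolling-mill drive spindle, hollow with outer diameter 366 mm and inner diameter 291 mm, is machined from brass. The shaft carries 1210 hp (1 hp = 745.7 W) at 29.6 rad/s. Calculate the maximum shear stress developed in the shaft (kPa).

ω = 29.6 rad/s, so T = P/ω = 1210×745.7 / 29.60 = 30480 N·m.
J = π(d_o⁴ − d_i⁴)/32 = π(0.366⁴ − 0.291⁴)/32 = 1.058×10^-3 m⁴.
τ_max = T·r/J = 30480 × 0.183 / 1.058×10^-3 = 5.274×10^6 Pa.

5270 kPa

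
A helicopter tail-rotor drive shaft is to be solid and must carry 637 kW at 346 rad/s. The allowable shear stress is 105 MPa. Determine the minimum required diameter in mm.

44.7 mm

ω = 346 rad/s, so T = P/ω = 637×10³ / 346.0 = 1841 N·m.
For a solid shaft τ_max = 16T/(πd³), so d = (16T/(π τ_allow))^(1/3) = (16·1841/(π·1.05×10^8))^(1/3) = 0.04470 m.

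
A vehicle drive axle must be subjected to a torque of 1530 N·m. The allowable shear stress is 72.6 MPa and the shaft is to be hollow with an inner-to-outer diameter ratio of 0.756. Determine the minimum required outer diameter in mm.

For a hollow shaft with d_i/d_o = 0.756: τ_max = 16T/(π d_o³ (1−k⁴)), so d_o = [16T/(π τ_allow (1−k⁴))]^(1/3) = [16·1530/(π·7.26×10^7·0.6733)]^(1/3) = 0.05422 m.

54.2 mm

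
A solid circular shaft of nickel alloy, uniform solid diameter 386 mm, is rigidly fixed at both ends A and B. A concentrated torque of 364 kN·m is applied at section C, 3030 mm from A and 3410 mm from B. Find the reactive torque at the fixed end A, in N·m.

193000 N·m

With uniform GJ and both ends fixed, compatibility θ_AC = θ_CB gives T_A·a = T_B·b, together with T_A + T_B = T₀.
T_A = T₀·b/(a+b) = 364000·3410/6440 = 192700 N·m; T_B = 171300 N·m.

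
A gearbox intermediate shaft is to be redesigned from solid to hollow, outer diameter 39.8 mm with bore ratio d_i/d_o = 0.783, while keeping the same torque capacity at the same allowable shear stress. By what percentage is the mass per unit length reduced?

Equal τ_max and T ⇒ the solid shaft needs d_s³ = d_o³(1−k⁴), so d_s = 39.8·(1−0.783⁴)^(1/3) = 34.01 mm.
Area ratio A_h/A_s = d_o²(1−k²)/d_s² = (1−k²)/(1−k⁴)^(2/3) = 0.5298.
Mass saving = 1 − 0.5298 = 47.0 %.

47.0 %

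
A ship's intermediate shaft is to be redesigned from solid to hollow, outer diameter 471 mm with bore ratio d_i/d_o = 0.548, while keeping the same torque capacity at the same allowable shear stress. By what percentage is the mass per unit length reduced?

Equal τ_max and T ⇒ the solid shaft needs d_s³ = d_o³(1−k⁴), so d_s = 471·(1−0.548⁴)^(1/3) = 456.4 mm.
Area ratio A_h/A_s = d_o²(1−k²)/d_s² = (1−k²)/(1−k⁴)^(2/3) = 0.7452.
Mass saving = 1 − 0.7452 = 25.5 %.

25.5 %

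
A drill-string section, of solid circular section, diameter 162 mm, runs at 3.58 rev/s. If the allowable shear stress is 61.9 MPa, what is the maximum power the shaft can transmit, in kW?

J = πd⁴/32 = π(0.162)⁴/32 = 6.762×10^-5 m⁴.
T_max = τ_allow·J/r = 6.19×10^7 × 6.762×10^-5 / 0.0810 = 51670 N·m.
ω = 2π·3.58 = 22.49 rad/s, so P_max = T_max·ω = 1.162×10^6 W.

1160 kW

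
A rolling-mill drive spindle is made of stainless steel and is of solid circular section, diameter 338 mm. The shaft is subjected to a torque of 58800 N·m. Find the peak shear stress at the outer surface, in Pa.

7.76e6 Pa

J = πd⁴/32 = π(0.338)⁴/32 = 1.281×10^-3 m⁴.
τ_max = T·r/J = 58800 × 0.169 / 1.281×10^-3 = 7.755×10^6 Pa.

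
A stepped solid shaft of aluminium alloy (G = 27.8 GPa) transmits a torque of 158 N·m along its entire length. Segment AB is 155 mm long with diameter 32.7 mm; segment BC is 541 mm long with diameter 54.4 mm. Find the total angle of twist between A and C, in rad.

J_AB = π(0.0327)⁴/32 = 1.12×10^-7 m⁴; J_BC = π(0.0544)⁴/32 = 8.60×10^-7 m⁴.
θ = (T/G)·Σ L_i/J_i = (158.0/27.8×10⁹)·(0.155/1.12×10^-7 + 0.541/8.60×10^-7) = 0.01142 rad.

0.0114 rad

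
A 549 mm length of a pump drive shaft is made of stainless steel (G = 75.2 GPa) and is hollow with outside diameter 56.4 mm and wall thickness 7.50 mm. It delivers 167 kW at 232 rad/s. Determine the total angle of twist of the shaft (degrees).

0.427°

ω = 232 rad/s, so T = P/ω = 167×10³ / 232.0 = 719.8 N·m.
J = π(d_o⁴ − d_i⁴)/32 = π(0.0564⁴ − 0.0414⁴)/32 = 7.050×10^-7 m⁴.
θ = T·L/(G·J) = 719.8 × 0.549 / (75.2×10⁹ × 7.050×10^-7) = 7.454×10^-3 rad.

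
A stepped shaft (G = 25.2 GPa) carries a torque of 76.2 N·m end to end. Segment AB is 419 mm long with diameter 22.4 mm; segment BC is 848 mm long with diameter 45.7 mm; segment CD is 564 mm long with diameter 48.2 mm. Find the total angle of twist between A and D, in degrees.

J_AB = π(0.0224)⁴/32 = 2.47×10^-8 m⁴; J_BC = π(0.0457)⁴/32 = 4.28×10^-7 m⁴; J_CD = π(0.0482)⁴/32 = 5.30×10^-7 m⁴.
θ = (T/G)·Σ L_i/J_i = (76.20/25.2×10⁹)·(0.419/2.47×10^-8 + 0.848/4.28×10^-7 + 0.564/5.30×10^-7) = 0.06047 rad.

3.46°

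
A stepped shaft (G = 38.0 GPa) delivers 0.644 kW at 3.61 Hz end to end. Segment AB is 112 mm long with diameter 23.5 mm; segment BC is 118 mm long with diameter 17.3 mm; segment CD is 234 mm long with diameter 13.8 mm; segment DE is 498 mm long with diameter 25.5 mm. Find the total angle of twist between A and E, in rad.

0.0709 rad

ω = 2π·3.61 = 22.68 rad/s, so T = P/ω = 0.644×10³ / 22.68 = 28.39 N·m.
J_AB = π(0.0235)⁴/32 = 2.99×10^-8 m⁴; J_BC = π(0.0173)⁴/32 = 8.79×10^-9 m⁴; J_CD = π(0.0138)⁴/32 = 3.56×10^-9 m⁴; J_DE = π(0.0255)⁴/32 = 4.15×10^-8 m⁴.
θ = (T/G)·Σ L_i/J_i = (28.39/38.0×10⁹)·(0.112/2.99×10^-8 + 0.118/8.79×10^-9 + 0.234/3.56×10^-9 + 0.498/4.15×10^-8) = 0.07089 rad.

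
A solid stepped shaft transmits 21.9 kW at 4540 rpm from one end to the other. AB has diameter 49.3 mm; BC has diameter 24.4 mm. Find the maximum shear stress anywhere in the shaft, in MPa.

ω = 2π·4540/60 = 475.4 rad/s, so T = P/ω = 21.9×10³ / 475.4 = 46.06 N·m.
Under the same torque, τ_max = 16T/(πd³) is largest where d is smallest — segment BC (d = 24.4 mm).
τ_max = 16·46.06/(π·(0.0244)³) = 1.615×10^7 Pa.

16.1 MPa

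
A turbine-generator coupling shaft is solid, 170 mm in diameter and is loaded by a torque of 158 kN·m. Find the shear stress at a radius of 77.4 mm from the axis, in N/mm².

149 N/mm²

J = πd⁴/32 = π(0.170)⁴/32 = 8.200×10^-5 m⁴.
Shear stress varies linearly with radius: τ = T·r/J = 158000 × 0.0774 / 8.200×10^-5 = 1.491×10^8 Pa.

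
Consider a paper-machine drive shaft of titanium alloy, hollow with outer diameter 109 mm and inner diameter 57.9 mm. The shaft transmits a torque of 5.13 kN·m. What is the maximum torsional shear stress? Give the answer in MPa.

J = π(d_o⁴ − d_i⁴)/32 = π(0.109⁴ − 0.0579⁴)/32 = 1.275×10^-5 m⁴.
τ_max = T·r/J = 5130 × 0.0545 / 1.275×10^-5 = 2.192×10^7 Pa.

21.9 MPa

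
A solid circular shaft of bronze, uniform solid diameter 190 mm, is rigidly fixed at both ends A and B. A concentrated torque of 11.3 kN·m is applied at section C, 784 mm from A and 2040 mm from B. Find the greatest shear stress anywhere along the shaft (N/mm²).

With uniform GJ and both ends fixed, compatibility θ_AC = θ_CB gives T_A·a = T_B·b, together with T_A + T_B = T₀.
T_A = T₀·b/(a+b) = 11300·2040/2824 = 8163 N·m; T_B = 3137 N·m.
τ in each portion: τ_AC = 6.06×10^6 Pa, τ_CB = 2.33×10^6 Pa; maximum is in AC.
τ_max = T_AC·r/J = 8163·0.0950/1.28×10^-4 = 6.061×10^6 Pa.

6.06 N/mm²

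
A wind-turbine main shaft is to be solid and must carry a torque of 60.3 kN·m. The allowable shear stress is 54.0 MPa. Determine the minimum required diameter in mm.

For a solid shaft τ_max = 16T/(πd³), so d = (16T/(π τ_allow))^(1/3) = (16·60300/(π·5.40×10^7))^(1/3) = 0.1785 m.

178 mm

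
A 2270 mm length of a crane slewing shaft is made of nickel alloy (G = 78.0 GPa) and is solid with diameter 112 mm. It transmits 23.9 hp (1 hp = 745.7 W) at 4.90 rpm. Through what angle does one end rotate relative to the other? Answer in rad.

ω = 2π·4.90/60 = 0.5131 rad/s, so T = P/ω = 23.9×745.7 / 0.5131 = 34730 N·m.
J = πd⁴/32 = π(0.112)⁴/32 = 1.545×10^-5 m⁴.
θ = T·L/(G·J) = 34730 × 2.27 / (78.0×10⁹ × 1.545×10^-5) = 0.06543 rad.

0.0654 rad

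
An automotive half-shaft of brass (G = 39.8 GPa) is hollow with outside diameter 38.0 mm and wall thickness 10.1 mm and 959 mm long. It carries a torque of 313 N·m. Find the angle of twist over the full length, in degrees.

2.22°

J = π(d_o⁴ − d_i⁴)/32 = π(0.0380⁴ − 0.0178⁴)/32 = 1.949×10^-7 m⁴.
θ = T·L/(G·J) = 313.0 × 0.959 / (39.8×10⁹ × 1.949×10^-7) = 0.03871 rad.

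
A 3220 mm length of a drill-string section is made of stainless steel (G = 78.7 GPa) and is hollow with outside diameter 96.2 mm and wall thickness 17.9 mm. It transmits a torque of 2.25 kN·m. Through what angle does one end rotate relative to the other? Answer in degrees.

0.743°

J = π(d_o⁴ − d_i⁴)/32 = π(0.0962⁴ − 0.0604⁴)/32 = 7.102×10^-6 m⁴.
θ = T·L/(G·J) = 2250 × 3.22 / (78.7×10⁹ × 7.102×10^-6) = 0.01296 rad.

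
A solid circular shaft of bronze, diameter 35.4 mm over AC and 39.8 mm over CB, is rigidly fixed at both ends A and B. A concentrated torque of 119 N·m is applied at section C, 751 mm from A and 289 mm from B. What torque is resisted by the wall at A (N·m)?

23.1 N·m

Compatibility: T_A·a/J_AC = T_B·b/J_CB with T_A + T_B = T₀.
J_AC = 1.54×10^-7 m⁴, J_CB = 2.46×10^-7 m⁴, so T_A = T₀·(J_AC/a)/((J_AC/a)+(J_CB/b)) = 23.10 N·m, T_B = 95.90 N·m.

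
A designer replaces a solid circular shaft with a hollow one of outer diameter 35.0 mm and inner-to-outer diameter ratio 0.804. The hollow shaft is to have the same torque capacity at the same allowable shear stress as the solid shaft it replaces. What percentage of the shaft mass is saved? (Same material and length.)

49.3 %

Equal τ_max and T ⇒ the solid shaft needs d_s³ = d_o³(1−k⁴), so d_s = 35.0·(1−0.804⁴)^(1/3) = 29.22 mm.
Area ratio A_h/A_s = d_o²(1−k²)/d_s² = (1−k²)/(1−k⁴)^(2/3) = 0.5072.
Mass saving = 1 − 0.5072 = 49.3 %.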